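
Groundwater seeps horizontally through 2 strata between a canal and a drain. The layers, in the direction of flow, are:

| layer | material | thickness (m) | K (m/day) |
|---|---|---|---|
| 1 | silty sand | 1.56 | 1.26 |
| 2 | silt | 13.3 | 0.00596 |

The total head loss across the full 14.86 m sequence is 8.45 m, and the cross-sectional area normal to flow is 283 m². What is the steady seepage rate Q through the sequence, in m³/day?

Flow is perpendicular to layering, so the layers act in series and the equivalent K is the thickness-weighted harmonic mean.
Total thickness L = 1.56 + 13.3 = 14.86 m.
Σ(b_i/K_i) = 1.56/1.26 + 13.3/0.00596 = 2233 d.
K_eq = L / Σ(b_i/K_i) = 14.86 / 2233 = 0.006655 m/day.
Q = K_eq · A · (Δh/L) = 0.006655 × 283 × (8.45/14.86) = 1.071 m³/day.

1.07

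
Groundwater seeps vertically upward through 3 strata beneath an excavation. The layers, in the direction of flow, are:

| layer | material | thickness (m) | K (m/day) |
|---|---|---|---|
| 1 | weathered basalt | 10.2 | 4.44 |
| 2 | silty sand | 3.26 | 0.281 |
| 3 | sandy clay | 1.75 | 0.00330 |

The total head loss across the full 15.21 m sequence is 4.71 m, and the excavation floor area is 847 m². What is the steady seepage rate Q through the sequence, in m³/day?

7.33

Flow is perpendicular to layering, so the layers act in series and the equivalent K is the thickness-weighted harmonic mean.
Total thickness L = 10.2 + 3.26 + 1.75 = 15.21 m.
Σ(b_i/K_i) = 10.2/4.44 + 3.26/0.281 + 1.75/0.00330 = 544.2 d.
K_eq = L / Σ(b_i/K_i) = 15.21 / 544.2 = 0.02795 m/day.
Q = K_eq · A · (Δh/L) = 0.02795 × 847 × (4.71/15.21) = 7.331 m³/day.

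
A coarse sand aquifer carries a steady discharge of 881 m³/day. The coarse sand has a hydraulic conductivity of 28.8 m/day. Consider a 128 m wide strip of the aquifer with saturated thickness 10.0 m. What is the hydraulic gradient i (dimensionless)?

Cross-sectional area A = 128 × 10.0 = 1280 m².
From Q = K·A·i, i = Q / (K·A) = 881 / (28.80 × 1280) = 0.02390.

0.0239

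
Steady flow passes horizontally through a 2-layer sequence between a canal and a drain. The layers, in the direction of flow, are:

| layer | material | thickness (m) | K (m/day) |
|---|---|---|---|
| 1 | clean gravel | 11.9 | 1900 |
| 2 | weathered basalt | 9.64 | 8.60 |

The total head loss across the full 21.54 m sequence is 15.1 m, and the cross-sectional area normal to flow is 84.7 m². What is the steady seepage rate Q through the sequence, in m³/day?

1130

Flow is perpendicular to layering, so the layers act in series and the equivalent K is the thickness-weighted harmonic mean.
Total thickness L = 11.9 + 9.64 = 21.54 m.
Σ(b_i/K_i) = 11.9/1900 + 9.64/8.60 = 1.127 d.
K_eq = L / Σ(b_i/K_i) = 21.54 / 1.127 = 19.11 m/day.
Q = K_eq · A · (Δh/L) = 19.11 × 84.7 × (15.1/21.54) = 1135 m³/day.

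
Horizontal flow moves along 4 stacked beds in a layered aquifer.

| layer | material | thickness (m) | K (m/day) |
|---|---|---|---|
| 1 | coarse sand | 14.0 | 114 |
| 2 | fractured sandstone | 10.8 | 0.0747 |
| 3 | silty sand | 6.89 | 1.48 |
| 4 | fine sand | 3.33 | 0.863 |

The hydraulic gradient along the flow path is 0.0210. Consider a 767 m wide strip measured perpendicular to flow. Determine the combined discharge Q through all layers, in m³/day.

Flow is parallel to layering, so each bed carries its own Darcy discharge and the transmissivities add.
Σ(K_i·b_i) = 114×14.0 + 0.0747×10.8 + 1.48×6.89 + 0.863×3.33 = 1610 m²/day.
Hydraulic gradient i = 0.0210.
Q = Σ(K_i·b_i) · W · i = 1610 × 767 × 0.02100 = 25930 m³/day.

25900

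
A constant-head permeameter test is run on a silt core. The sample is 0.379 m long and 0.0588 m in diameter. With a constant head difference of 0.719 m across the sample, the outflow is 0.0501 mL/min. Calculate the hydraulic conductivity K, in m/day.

Cross-sectional area A = π·(d/2)² = π × (0.0588/2)² = 0.002715 m².
Convert discharge: 0.0501 mL/min = 8.350e-10 m³/s.
Darcy's law rearranged: K = Q·L / (A·Δh) = 8.350e-10 × 0.379 / (0.002715 × 0.719) = 1.621e-07 m/s = 0.01400 m/day.

0.0140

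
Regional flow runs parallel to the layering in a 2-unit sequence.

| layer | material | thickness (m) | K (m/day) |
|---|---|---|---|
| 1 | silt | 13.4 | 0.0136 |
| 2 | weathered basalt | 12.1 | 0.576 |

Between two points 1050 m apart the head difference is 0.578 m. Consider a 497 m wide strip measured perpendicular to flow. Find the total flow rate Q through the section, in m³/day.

1.96

Flow is parallel to layering, so each bed carries its own Darcy discharge and the transmissivities add.
Σ(K_i·b_i) = 0.0136×13.4 + 0.576×12.1 = 7.152 m²/day.
Hydraulic gradient i = Δh / L = 0.578 / 1050 = 0.0005505.
Q = Σ(K_i·b_i) · W · i = 7.152 × 497 × 0.0005505 = 1.957 m³/day.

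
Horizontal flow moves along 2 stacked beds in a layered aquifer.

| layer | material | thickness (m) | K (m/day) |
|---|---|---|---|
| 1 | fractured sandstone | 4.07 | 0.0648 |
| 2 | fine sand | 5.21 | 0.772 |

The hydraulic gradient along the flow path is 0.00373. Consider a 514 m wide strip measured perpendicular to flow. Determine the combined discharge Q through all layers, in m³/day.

8.22

Flow is parallel to layering, so each bed carries its own Darcy discharge and the transmissivities add.
Σ(K_i·b_i) = 0.0648×4.07 + 0.772×5.21 = 4.286 m²/day.
Hydraulic gradient i = 0.00373.
Q = Σ(K_i·b_i) · W · i = 4.286 × 514 × 0.003730 = 8.217 m³/day.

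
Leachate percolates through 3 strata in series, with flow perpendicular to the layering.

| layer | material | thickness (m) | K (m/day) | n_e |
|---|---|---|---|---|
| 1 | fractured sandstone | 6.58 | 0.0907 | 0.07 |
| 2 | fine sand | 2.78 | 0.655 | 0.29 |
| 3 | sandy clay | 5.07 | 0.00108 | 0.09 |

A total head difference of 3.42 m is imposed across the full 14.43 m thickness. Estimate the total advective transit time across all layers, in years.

With flow normal to the layers, continuity requires the same specific discharge q through every layer.
Σ(b_i/K_i) = 6.58/0.0907 + 2.78/0.655 + 5.07/0.00108 = 4771 d.
q = Δh / Σ(b_i/K_i) = 3.42 / 4771 = 0.0007168 m/day.
In each layer the seepage velocity is v_i = q/n_i, so the layer transit time is t_i = b_i·n_i / q:
  layer 1 (fractured sandstone): t_1 = 6.58 × 0.07 / 0.0007168 = 642.6 d
  layer 2 (fine sand): t_2 = 2.78 × 0.29 / 0.0007168 = 1125 d
  layer 3 (sandy clay): t_3 = 5.07 × 0.09 / 0.0007168 = 636.6 d
Total t = Σ t_i = 2404 days = 6.582 years.

6.58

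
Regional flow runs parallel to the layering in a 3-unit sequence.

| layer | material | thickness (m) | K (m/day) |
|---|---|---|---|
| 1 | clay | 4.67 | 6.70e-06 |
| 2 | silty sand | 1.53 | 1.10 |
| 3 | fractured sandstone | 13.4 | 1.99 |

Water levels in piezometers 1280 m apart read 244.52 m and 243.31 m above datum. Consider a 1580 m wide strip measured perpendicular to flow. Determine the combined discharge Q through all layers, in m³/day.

Flow is parallel to layering, so each bed carries its own Darcy discharge and the transmissivities add.
Σ(K_i·b_i) = 6.70e-06×4.67 + 1.10×1.53 + 1.99×13.4 = 28.35 m²/day.
Hydraulic gradient i = (244.52 − 243.31) / 1280 = 1.21 / 1280 = 0.0009453.
Q = Σ(K_i·b_i) · W · i = 28.35 × 1580 × 0.0009453 = 42.34 m³/day.

42.3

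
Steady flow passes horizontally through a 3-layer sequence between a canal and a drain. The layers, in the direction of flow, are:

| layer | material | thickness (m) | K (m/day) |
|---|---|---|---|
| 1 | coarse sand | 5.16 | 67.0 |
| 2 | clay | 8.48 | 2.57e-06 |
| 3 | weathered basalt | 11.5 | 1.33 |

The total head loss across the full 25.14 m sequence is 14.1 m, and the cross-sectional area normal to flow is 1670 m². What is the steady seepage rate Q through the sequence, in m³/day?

0.00714

Flow is perpendicular to layering, so the layers act in series and the equivalent K is the thickness-weighted harmonic mean.
Total thickness L = 5.16 + 8.48 + 11.5 = 25.14 m.
Σ(b_i/K_i) = 5.16/67.0 + 8.48/2.57e-06 + 11.5/1.33 = 3.300e+06 d.
K_eq = L / Σ(b_i/K_i) = 25.14 / 3.300e+06 = 7.619e-06 m/day.
Q = K_eq · A · (Δh/L) = 7.619e-06 × 1670 × (14.1/25.14) = 0.007136 m³/day.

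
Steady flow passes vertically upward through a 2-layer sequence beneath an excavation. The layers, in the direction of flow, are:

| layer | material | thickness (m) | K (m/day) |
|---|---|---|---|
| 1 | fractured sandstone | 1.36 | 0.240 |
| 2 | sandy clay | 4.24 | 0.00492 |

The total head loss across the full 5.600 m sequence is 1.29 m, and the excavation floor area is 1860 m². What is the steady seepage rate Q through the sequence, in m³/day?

2.77

Flow is perpendicular to layering, so the layers act in series and the equivalent K is the thickness-weighted harmonic mean.
Total thickness L = 1.36 + 4.24 = 5.600 m.
Σ(b_i/K_i) = 1.36/0.240 + 4.24/0.00492 = 867.5 d.
K_eq = L / Σ(b_i/K_i) = 5.600 / 867.5 = 0.006456 m/day.
Q = K_eq · A · (Δh/L) = 0.006456 × 1860 × (1.29/5.600) = 2.766 m³/day.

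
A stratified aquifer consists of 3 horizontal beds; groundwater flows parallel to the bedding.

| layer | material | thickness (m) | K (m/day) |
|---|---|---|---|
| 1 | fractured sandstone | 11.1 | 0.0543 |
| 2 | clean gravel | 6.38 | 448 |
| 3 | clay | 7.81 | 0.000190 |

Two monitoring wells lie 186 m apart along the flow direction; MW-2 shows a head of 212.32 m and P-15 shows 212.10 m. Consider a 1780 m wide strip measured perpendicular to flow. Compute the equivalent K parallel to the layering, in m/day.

Flow is parallel to layering, so each bed carries its own Darcy discharge and the transmissivities add.
Σ(K_i·b_i) = 0.0543×11.1 + 448×6.38 + 0.000190×7.81 = 2859 m²/day.
Total thickness b = 25.29 m, so K_eq = Σ(K_i·b_i)/b = 113.0 m/day.

113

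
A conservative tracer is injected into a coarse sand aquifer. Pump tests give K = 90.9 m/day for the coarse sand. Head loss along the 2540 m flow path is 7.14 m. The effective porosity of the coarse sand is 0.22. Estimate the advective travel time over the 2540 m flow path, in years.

Hydraulic gradient i = Δh / L = 7.14 / 2540 = 0.002811.
Darcy flux q = K · i = 90.90 × 0.002811 = 0.2555 m/day.
Seepage velocity v = q / n_e = 0.2555 / 0.22 = 1.161 m/day.
Travel time t = L / v = 2540 / 1.161 = 2187 days = 5.987 years.

5.99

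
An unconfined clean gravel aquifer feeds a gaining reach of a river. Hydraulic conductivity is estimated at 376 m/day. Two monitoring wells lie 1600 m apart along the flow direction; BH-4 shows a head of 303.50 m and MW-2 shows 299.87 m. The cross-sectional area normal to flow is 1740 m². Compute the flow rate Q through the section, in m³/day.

1480

Hydraulic gradient i = (303.50 − 299.87) / 1600 = 3.63 / 1600 = 0.002269.
Darcy's law: Q = K · A · i = 376.0 × 1740 × 0.002269 = 1484 m³/day.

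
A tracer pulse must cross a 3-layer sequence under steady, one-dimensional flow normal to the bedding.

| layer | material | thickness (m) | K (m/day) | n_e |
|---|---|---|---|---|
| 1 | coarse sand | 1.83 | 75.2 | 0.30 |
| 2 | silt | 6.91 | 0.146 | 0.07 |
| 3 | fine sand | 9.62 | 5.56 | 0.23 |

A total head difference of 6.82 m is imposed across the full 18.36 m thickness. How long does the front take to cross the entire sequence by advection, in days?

With flow normal to the layers, continuity requires the same specific discharge q through every layer.
Σ(b_i/K_i) = 1.83/75.2 + 6.91/0.146 + 9.62/5.56 = 49.08 d.
q = Δh / Σ(b_i/K_i) = 6.82 / 49.08 = 0.1389 m/day.
In each layer the seepage velocity is v_i = q/n_i, so the layer transit time is t_i = b_i·n_i / q:
  layer 1 (coarse sand): t_1 = 1.83 × 0.30 / 0.1389 = 3.951 d
  layer 2 (silt): t_2 = 6.91 × 0.07 / 0.1389 = 3.481 d
  layer 3 (fine sand): t_3 = 9.62 × 0.23 / 0.1389 = 15.92 d
Total t = Σ t_i = 23.36 days.

23.4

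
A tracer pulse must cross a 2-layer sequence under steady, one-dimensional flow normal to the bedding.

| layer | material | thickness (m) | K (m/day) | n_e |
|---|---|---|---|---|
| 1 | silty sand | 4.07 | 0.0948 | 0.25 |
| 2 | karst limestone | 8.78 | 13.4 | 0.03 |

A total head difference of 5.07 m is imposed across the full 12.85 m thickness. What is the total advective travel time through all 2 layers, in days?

With flow normal to the layers, continuity requires the same specific discharge q through every layer.
Σ(b_i/K_i) = 4.07/0.0948 + 8.78/13.4 = 43.59 d.
q = Δh / Σ(b_i/K_i) = 5.07 / 43.59 = 0.1163 m/day.
In each layer the seepage velocity is v_i = q/n_i, so the layer transit time is t_i = b_i·n_i / q:
  layer 1 (silty sand): t_1 = 4.07 × 0.25 / 0.1163 = 8.748 d
  layer 2 (karst limestone): t_2 = 8.78 × 0.03 / 0.1163 = 2.264 d
Total t = Σ t_i = 11.01 days.

11.0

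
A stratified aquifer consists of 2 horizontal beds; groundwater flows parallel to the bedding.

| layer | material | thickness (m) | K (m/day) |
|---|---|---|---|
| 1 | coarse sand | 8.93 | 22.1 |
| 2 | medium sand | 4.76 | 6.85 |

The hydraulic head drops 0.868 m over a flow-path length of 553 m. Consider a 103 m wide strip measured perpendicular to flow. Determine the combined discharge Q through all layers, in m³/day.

Flow is parallel to layering, so each bed carries its own Darcy discharge and the transmissivities add.
Σ(K_i·b_i) = 22.1×8.93 + 6.85×4.76 = 230.0 m²/day.
Hydraulic gradient i = Δh / L = 0.868 / 553 = 0.001570.
Q = Σ(K_i·b_i) · W · i = 230.0 × 103 × 0.001570 = 37.18 m³/day.

37.2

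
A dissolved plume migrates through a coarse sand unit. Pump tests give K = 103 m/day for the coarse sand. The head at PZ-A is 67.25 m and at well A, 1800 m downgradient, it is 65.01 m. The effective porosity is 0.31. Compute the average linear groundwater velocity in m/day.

Hydraulic gradient i = (67.25 − 65.01) / 1800 = 2.24 / 1800 = 0.001244.
Darcy flux q = K · i = 103.0 × 0.001244 = 0.1282 m/day.
Seepage velocity v = q / n_e = 0.1282 / 0.31 = 0.4135 m/day.

0.413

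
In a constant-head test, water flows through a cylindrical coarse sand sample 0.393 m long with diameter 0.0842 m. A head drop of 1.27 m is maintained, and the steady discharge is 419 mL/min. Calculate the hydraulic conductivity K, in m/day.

33.5

Cross-sectional area A = π·(d/2)² = π × (0.0842/2)² = 0.005568 m².
Convert discharge: 419 mL/min = 6.983e-06 m³/s.
Darcy's law rearranged: K = Q·L / (A·Δh) = 6.983e-06 × 0.393 / (0.005568 × 1.27) = 0.0003881 m/s = 33.53 m/day.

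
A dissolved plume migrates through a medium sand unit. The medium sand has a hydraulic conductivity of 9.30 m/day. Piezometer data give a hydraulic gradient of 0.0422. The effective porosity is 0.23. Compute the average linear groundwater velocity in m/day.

Hydraulic gradient i = 0.0422.
Darcy flux q = K · i = 9.300 × 0.04220 = 0.3925 m/day.
Seepage velocity v = q / n_e = 0.3925 / 0.23 = 1.706 m/day.

1.71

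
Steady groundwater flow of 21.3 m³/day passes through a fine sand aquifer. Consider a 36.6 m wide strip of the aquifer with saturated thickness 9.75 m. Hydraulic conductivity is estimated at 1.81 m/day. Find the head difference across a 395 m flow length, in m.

Cross-sectional area A = 36.6 × 9.75 = 356.9 m².
From Q = K·A·i, i = Q / (K·A) = 21.3 / (1.810 × 356.9) = 0.03298.
Head loss Δh = i · L = 0.03298 × 395 = 13.03 m.

13.0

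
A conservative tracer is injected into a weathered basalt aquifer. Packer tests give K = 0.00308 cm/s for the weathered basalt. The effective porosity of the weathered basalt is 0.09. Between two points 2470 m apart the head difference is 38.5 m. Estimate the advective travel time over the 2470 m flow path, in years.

Convert K: 0.00308 cm/s × 864 = 2.661 m/day.
Hydraulic gradient i = Δh / L = 38.5 / 2470 = 0.01559.
Darcy flux q = K · i = 2.661 × 0.01559 = 0.04148 m/day.
Seepage velocity v = q / n_e = 0.04148 / 0.09 = 0.4609 m/day.
Travel time t = L / v = 2470 / 0.4609 = 5359 days = 14.67 years.

14.7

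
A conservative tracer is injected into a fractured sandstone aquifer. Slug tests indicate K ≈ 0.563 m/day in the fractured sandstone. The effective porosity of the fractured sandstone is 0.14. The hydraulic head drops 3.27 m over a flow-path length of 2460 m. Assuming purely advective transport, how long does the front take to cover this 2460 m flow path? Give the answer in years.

Hydraulic gradient i = Δh / L = 3.27 / 2460 = 0.001329.
Darcy flux q = K · i = 0.5630 × 0.001329 = 0.0007484 m/day.
Seepage velocity v = q / n_e = 0.0007484 / 0.14 = 0.005346 m/day.
Travel time t = L / v = 2460 / 0.005346 = 4.602e+05 days = 1260 years.

1260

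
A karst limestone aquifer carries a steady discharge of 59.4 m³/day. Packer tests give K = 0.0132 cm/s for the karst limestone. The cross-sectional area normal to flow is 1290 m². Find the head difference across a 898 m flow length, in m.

3.63

Convert K: 0.0132 cm/s × 864 = 11.40 m/day.
From Q = K·A·i, i = Q / (K·A) = 59.4 / (11.40 × 1290) = 0.004037.
Head loss Δh = i · L = 0.004037 × 898 = 3.626 m.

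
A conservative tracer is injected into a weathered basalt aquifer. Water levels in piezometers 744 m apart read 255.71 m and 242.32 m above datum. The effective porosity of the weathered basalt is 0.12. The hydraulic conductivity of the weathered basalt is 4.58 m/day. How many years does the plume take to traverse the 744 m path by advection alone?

Hydraulic gradient i = (255.71 − 242.32) / 744 = 13.39 / 744 = 0.01800.
Darcy flux q = K · i = 4.580 × 0.01800 = 0.08243 m/day.
Seepage velocity v = q / n_e = 0.08243 / 0.12 = 0.6869 m/day.
Travel time t = L / v = 744 / 0.6869 = 1083 days = 2.965 years.

2.97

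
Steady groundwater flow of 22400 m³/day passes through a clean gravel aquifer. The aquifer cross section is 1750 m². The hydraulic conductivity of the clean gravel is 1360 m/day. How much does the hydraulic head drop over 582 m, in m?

5.48

From Q = K·A·i, i = Q / (K·A) = 22400 / (1360 × 1750) = 0.009412.
Head loss Δh = i · L = 0.009412 × 582 = 5.478 m.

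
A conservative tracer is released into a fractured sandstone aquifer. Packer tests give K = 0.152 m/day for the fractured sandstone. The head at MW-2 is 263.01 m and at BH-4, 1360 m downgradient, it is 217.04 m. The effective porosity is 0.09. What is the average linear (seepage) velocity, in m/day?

Hydraulic gradient i = (263.01 − 217.04) / 1360 = 45.97 / 1360 = 0.03380.
Darcy flux q = K · i = 0.1520 × 0.03380 = 0.005138 m/day.
Seepage velocity v = q / n_e = 0.005138 / 0.09 = 0.05709 m/day.

0.0571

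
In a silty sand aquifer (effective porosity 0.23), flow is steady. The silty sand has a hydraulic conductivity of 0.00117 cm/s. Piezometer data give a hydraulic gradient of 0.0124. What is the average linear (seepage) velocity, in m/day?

0.0545

Convert K: 0.00117 cm/s × 864 = 1.011 m/day.
Hydraulic gradient i = 0.0124.
Darcy flux q = K · i = 1.011 × 0.01240 = 0.01253 m/day.
Seepage velocity v = q / n_e = 0.01253 / 0.23 = 0.05450 m/day.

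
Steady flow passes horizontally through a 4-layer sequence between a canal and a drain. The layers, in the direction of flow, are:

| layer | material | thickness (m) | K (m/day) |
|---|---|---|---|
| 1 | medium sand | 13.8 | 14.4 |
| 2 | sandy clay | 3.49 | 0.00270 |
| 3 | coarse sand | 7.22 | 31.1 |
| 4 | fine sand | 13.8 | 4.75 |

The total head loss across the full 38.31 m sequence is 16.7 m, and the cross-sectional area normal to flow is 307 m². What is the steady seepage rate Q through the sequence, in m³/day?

3.95

Flow is perpendicular to layering, so the layers act in series and the equivalent K is the thickness-weighted harmonic mean.
Total thickness L = 13.8 + 3.49 + 7.22 + 13.8 = 38.31 m.
Σ(b_i/K_i) = 13.8/14.4 + 3.49/0.00270 + 7.22/31.1 + 13.8/4.75 = 1297 d.
K_eq = L / Σ(b_i/K_i) = 38.31 / 1297 = 0.02954 m/day.
Q = K_eq · A · (Δh/L) = 0.02954 × 307 × (16.7/38.31) = 3.954 m³/day.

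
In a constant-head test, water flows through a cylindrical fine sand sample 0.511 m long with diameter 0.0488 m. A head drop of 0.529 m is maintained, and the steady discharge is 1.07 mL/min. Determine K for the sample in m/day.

Cross-sectional area A = π·(d/2)² = π × (0.0488/2)² = 0.001870 m².
Convert discharge: 1.07 mL/min = 1.783e-08 m³/s.
Darcy's law rearranged: K = Q·L / (A·Δh) = 1.783e-08 × 0.511 / (0.001870 × 0.529) = 9.210e-06 m/s = 0.7958 m/day.

0.796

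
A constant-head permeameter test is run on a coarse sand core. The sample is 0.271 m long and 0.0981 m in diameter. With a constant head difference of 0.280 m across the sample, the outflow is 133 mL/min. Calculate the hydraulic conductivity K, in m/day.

24.5

Cross-sectional area A = π·(d/2)² = π × (0.0981/2)² = 0.007558 m².
Convert discharge: 133 mL/min = 2.217e-06 m³/s.
Darcy's law rearranged: K = Q·L / (A·Δh) = 2.217e-06 × 0.271 / (0.007558 × 0.280) = 0.0002838 m/s = 24.52 m/day.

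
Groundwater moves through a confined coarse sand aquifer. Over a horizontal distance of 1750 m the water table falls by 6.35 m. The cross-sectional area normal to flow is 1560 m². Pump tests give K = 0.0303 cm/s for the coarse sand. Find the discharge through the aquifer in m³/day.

Convert K: 0.0303 cm/s × 864 = 26.18 m/day.
Hydraulic gradient i = Δh / L = 6.35 / 1750 = 0.003629.
Darcy's law: Q = K · A · i = 26.18 × 1560 × 0.003629 = 148.2 m³/day.

148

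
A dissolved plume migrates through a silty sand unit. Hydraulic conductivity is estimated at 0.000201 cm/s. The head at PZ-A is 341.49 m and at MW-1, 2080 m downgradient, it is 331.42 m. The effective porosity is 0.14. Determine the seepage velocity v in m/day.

Convert K: 0.000201 cm/s × 864 = 0.1737 m/day.
Hydraulic gradient i = (341.49 − 331.42) / 2080 = 10.07 / 2080 = 0.004841.
Darcy flux q = K · i = 0.1737 × 0.004841 = 0.0008408 m/day.
Seepage velocity v = q / n_e = 0.0008408 / 0.14 = 0.006005 m/day.

0.00601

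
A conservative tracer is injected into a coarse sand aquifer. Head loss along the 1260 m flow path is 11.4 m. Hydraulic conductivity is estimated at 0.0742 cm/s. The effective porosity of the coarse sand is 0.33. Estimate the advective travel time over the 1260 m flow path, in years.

Convert K: 0.0742 cm/s × 864 = 64.11 m/day.
Hydraulic gradient i = Δh / L = 11.4 / 1260 = 0.009048.
Darcy flux q = K · i = 64.11 × 0.009048 = 0.5800 m/day.
Seepage velocity v = q / n_e = 0.5800 / 0.33 = 1.758 m/day.
Travel time t = L / v = 1260 / 1.758 = 716.9 days = 1.963 years.

1.96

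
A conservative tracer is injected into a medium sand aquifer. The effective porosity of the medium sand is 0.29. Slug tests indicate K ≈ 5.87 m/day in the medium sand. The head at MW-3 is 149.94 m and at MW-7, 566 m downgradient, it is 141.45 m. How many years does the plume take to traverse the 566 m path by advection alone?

Hydraulic gradient i = (149.94 − 141.45) / 566 = 8.49 / 566 = 0.01500.
Darcy flux q = K · i = 5.870 × 0.01500 = 0.08805 m/day.
Seepage velocity v = q / n_e = 0.08805 / 0.29 = 0.3036 m/day.
Travel time t = L / v = 566 / 0.3036 = 1864 days = 5.104 years.

5.10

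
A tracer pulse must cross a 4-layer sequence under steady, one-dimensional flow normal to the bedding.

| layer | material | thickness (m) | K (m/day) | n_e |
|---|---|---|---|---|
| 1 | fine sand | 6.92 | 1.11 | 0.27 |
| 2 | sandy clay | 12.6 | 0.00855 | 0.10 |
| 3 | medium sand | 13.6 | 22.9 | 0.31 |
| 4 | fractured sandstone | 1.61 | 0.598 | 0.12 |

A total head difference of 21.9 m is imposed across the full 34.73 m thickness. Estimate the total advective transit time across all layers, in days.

510

With flow normal to the layers, continuity requires the same specific discharge q through every layer.
Σ(b_i/K_i) = 6.92/1.11 + 12.6/0.00855 + 13.6/22.9 + 1.61/0.598 = 1483 d.
q = Δh / Σ(b_i/K_i) = 21.9 / 1483 = 0.01477 m/day.
In each layer the seepage velocity is v_i = q/n_i, so the layer transit time is t_i = b_i·n_i / q:
  layer 1 (fine sand): t_1 = 6.92 × 0.27 / 0.01477 = 126.5 d
  layer 2 (sandy clay): t_2 = 12.6 × 0.10 / 0.01477 = 85.34 d
  layer 3 (medium sand): t_3 = 13.6 × 0.31 / 0.01477 = 285.5 d
  layer 4 (fractured sandstone): t_4 = 1.61 × 0.12 / 0.01477 = 13.08 d
Total t = Σ t_i = 510.5 days.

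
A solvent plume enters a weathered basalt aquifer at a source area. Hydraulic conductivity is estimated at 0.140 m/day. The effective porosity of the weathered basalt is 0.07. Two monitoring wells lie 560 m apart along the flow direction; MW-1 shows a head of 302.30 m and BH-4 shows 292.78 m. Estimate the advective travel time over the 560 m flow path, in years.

Hydraulic gradient i = (302.30 − 292.78) / 560 = 9.52 / 560 = 0.01700.
Darcy flux q = K · i = 0.1400 × 0.01700 = 0.002380 m/day.
Seepage velocity v = q / n_e = 0.002380 / 0.07 = 0.03400 m/day.
Travel time t = L / v = 560 / 0.03400 = 16471 days = 45.09 years.

45.1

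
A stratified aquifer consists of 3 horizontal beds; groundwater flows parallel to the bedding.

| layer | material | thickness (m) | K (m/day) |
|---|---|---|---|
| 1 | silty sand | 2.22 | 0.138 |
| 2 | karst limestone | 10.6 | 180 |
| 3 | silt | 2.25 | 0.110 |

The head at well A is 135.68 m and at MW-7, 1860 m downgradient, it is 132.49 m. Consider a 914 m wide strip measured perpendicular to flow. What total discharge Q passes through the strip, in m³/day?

2990

Flow is parallel to layering, so each bed carries its own Darcy discharge and the transmissivities add.
Σ(K_i·b_i) = 0.138×2.22 + 180×10.6 + 0.110×2.25 = 1909 m²/day.
Hydraulic gradient i = (135.68 − 132.49) / 1860 = 3.19 / 1860 = 0.001715.
Q = Σ(K_i·b_i) · W · i = 1909 × 914 × 0.001715 = 2992 m³/day.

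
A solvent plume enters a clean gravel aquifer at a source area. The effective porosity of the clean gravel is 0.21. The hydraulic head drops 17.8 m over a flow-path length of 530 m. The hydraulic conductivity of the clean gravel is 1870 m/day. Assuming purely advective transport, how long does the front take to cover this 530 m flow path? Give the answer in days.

1.77

Hydraulic gradient i = Δh / L = 17.8 / 530 = 0.03358.
Darcy flux q = K · i = 1870 × 0.03358 = 62.80 m/day.
Seepage velocity v = q / n_e = 62.80 / 0.21 = 299.1 m/day.
Travel time t = L / v = 530 / 299.1 = 1.772 days.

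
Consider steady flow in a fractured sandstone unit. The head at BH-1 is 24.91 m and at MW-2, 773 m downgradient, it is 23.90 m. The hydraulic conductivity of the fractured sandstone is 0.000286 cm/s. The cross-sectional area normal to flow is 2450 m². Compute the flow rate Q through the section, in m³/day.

0.791

Convert K: 0.000286 cm/s × 864 = 0.2471 m/day.
Hydraulic gradient i = (24.91 − 23.90) / 773 = 1.01 / 773 = 0.001307.
Darcy's law: Q = K · A · i = 0.2471 × 2450 × 0.001307 = 0.7910 m³/day.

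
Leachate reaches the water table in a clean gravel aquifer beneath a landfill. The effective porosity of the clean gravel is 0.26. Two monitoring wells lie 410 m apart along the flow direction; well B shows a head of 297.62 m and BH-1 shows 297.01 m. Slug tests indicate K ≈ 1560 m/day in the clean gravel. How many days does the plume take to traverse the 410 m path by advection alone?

Hydraulic gradient i = (297.62 − 297.01) / 410 = 0.61 / 410 = 0.001488.
Darcy flux q = K · i = 1560 × 0.001488 = 2.321 m/day.
Seepage velocity v = q / n_e = 2.321 / 0.26 = 8.927 m/day.
Travel time t = L / v = 410 / 8.927 = 45.93 days.

45.9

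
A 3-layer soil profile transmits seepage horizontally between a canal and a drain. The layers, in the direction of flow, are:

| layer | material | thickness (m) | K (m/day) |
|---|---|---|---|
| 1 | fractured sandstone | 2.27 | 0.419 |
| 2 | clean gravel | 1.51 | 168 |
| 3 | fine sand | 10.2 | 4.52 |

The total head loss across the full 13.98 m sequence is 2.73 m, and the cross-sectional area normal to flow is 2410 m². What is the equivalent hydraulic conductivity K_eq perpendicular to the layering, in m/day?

Flow is perpendicular to layering, so the layers act in series and the equivalent K is the thickness-weighted harmonic mean.
Total thickness L = 2.27 + 1.51 + 10.2 = 13.98 m.
Σ(b_i/K_i) = 2.27/0.419 + 1.51/168 + 10.2/4.52 = 7.683 d.
K_eq = L / Σ(b_i/K_i) = 13.98 / 7.683 = 1.820 m/day.

1.82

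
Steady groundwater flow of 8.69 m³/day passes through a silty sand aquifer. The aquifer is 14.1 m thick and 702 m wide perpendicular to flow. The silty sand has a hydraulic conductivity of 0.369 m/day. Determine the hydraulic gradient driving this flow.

0.00238

Cross-sectional area A = 702 × 14.1 = 9898 m².
From Q = K·A·i, i = Q / (K·A) = 8.69 / (0.3690 × 9898) = 0.002379.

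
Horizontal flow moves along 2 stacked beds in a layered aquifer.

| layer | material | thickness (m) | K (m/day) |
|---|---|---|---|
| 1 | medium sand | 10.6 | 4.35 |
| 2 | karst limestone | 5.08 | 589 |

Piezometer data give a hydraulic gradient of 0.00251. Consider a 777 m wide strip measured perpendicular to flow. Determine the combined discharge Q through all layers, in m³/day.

Flow is parallel to layering, so each bed carries its own Darcy discharge and the transmissivities add.
Σ(K_i·b_i) = 4.35×10.6 + 589×5.08 = 3038 m²/day.
Hydraulic gradient i = 0.00251.
Q = Σ(K_i·b_i) · W · i = 3038 × 777 × 0.002510 = 5925 m³/day.

5930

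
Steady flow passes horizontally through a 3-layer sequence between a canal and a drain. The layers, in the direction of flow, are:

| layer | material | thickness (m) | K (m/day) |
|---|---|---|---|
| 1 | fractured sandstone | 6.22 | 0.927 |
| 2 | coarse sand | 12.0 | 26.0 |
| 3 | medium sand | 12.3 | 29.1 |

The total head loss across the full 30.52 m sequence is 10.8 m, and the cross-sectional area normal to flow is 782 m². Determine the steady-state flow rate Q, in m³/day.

Flow is perpendicular to layering, so the layers act in series and the equivalent K is the thickness-weighted harmonic mean.
Total thickness L = 6.22 + 12.0 + 12.3 = 30.52 m.
Σ(b_i/K_i) = 6.22/0.927 + 12.0/26.0 + 12.3/29.1 = 7.594 d.
K_eq = L / Σ(b_i/K_i) = 30.52 / 7.594 = 4.019 m/day.
Q = K_eq · A · (Δh/L) = 4.019 × 782 × (10.8/30.52) = 1112 m³/day.

1110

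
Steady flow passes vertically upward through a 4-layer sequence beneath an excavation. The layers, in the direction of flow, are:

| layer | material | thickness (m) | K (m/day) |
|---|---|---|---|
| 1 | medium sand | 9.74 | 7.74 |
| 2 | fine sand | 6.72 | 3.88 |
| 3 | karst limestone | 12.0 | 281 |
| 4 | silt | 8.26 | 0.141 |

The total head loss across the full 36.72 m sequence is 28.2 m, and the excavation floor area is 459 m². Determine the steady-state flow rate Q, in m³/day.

Flow is perpendicular to layering, so the layers act in series and the equivalent K is the thickness-weighted harmonic mean.
Total thickness L = 9.74 + 6.72 + 12.0 + 8.26 = 36.72 m.
Σ(b_i/K_i) = 9.74/7.74 + 6.72/3.88 + 12.0/281 + 8.26/0.141 = 61.61 d.
K_eq = L / Σ(b_i/K_i) = 36.72 / 61.61 = 0.5960 m/day.
Q = K_eq · A · (Δh/L) = 0.5960 × 459 × (28.2/36.72) = 210.1 m³/day.

210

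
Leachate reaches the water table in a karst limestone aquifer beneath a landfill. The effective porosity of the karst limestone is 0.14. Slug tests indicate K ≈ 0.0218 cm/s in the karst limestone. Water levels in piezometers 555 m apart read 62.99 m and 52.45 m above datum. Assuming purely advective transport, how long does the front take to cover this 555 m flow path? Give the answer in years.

Convert K: 0.0218 cm/s × 864 = 18.84 m/day.
Hydraulic gradient i = (62.99 − 52.45) / 555 = 10.54 / 555 = 0.01899.
Darcy flux q = K · i = 18.84 × 0.01899 = 0.3577 m/day.
Seepage velocity v = q / n_e = 0.3577 / 0.14 = 2.555 m/day.
Travel time t = L / v = 555 / 2.555 = 217.2 days = 0.5947 years.

0.595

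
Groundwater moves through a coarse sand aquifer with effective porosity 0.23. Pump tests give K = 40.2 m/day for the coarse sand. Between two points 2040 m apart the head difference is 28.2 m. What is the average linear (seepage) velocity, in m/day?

2.42

Hydraulic gradient i = Δh / L = 28.2 / 2040 = 0.01382.
Darcy flux q = K · i = 40.20 × 0.01382 = 0.5557 m/day.
Seepage velocity v = q / n_e = 0.5557 / 0.23 = 2.416 m/day.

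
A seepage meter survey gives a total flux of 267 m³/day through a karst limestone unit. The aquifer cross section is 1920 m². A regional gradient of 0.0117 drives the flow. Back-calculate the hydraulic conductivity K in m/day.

11.9

Hydraulic gradient i = 0.0117.
From Q = K·A·i, K = Q / (A·i) = 267 / (1920 × 0.01170) = 11.89 m/day.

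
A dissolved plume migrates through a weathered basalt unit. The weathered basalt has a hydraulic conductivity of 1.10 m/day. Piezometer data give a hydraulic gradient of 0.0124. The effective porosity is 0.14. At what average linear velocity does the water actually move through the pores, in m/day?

Hydraulic gradient i = 0.0124.
Darcy flux q = K · i = 1.100 × 0.01240 = 0.01364 m/day.
Seepage velocity v = q / n_e = 0.01364 / 0.14 = 0.09743 m/day.

0.0974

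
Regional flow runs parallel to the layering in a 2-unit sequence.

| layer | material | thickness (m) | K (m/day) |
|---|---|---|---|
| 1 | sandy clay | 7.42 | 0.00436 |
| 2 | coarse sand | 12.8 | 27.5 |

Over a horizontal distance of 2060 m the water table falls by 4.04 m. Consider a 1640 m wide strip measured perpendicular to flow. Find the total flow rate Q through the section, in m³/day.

1130

Flow is parallel to layering, so each bed carries its own Darcy discharge and the transmissivities add.
Σ(K_i·b_i) = 0.00436×7.42 + 27.5×12.8 = 352.0 m²/day.
Hydraulic gradient i = Δh / L = 4.04 / 2060 = 0.001961.
Q = Σ(K_i·b_i) · W · i = 352.0 × 1640 × 0.001961 = 1132 m³/day.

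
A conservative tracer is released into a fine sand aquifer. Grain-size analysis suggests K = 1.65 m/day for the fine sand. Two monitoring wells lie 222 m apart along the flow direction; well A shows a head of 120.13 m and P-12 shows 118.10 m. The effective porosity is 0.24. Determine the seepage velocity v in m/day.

Hydraulic gradient i = (120.13 − 118.10) / 222 = 2.03 / 222 = 0.009144.
Darcy flux q = K · i = 1.650 × 0.009144 = 0.01509 m/day.
Seepage velocity v = q / n_e = 0.01509 / 0.24 = 0.06287 m/day.

0.0629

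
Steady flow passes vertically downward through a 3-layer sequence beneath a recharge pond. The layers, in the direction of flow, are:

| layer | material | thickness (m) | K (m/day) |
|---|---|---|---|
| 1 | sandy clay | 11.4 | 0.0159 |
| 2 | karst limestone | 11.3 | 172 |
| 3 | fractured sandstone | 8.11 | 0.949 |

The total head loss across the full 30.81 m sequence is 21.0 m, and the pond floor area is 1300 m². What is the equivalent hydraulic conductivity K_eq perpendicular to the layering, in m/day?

0.0425

Flow is perpendicular to layering, so the layers act in series and the equivalent K is the thickness-weighted harmonic mean.
Total thickness L = 11.4 + 11.3 + 8.11 = 30.81 m.
Σ(b_i/K_i) = 11.4/0.0159 + 11.3/172 + 8.11/0.949 = 725.6 d.
K_eq = L / Σ(b_i/K_i) = 30.81 / 725.6 = 0.04246 m/day.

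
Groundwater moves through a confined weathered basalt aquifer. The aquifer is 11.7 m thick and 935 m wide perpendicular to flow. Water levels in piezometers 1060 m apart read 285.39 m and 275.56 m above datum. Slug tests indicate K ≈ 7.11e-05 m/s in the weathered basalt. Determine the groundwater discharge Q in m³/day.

Convert K: 7.11e-05 m/s × 86400 = 6.143 m/day.
Cross-sectional area A = 935 × 11.7 = 10940 m².
Hydraulic gradient i = (285.39 − 275.56) / 1060 = 9.83 / 1060 = 0.009274.
Darcy's law: Q = K · A · i = 6.143 × 10940 × 0.009274 = 623.2 m³/day.

623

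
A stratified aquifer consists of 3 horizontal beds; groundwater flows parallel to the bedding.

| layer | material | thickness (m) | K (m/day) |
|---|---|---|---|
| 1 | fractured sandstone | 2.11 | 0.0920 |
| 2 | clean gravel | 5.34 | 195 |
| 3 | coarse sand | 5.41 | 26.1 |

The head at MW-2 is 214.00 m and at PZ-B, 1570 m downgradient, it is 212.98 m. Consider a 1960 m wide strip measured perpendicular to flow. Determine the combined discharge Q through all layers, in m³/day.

Flow is parallel to layering, so each bed carries its own Darcy discharge and the transmissivities add.
Σ(K_i·b_i) = 0.0920×2.11 + 195×5.34 + 26.1×5.41 = 1183 m²/day.
Hydraulic gradient i = (214.00 − 212.98) / 1570 = 1.02 / 1570 = 0.0006497.
Q = Σ(K_i·b_i) · W · i = 1183 × 1960 × 0.0006497 = 1506 m³/day.

1510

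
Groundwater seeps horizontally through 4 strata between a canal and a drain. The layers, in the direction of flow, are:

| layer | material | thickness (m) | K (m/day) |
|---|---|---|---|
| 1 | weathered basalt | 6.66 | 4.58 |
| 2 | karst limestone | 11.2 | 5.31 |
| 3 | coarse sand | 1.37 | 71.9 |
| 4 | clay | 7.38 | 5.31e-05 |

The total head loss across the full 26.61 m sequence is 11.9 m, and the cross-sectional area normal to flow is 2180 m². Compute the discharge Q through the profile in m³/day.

0.187

Flow is perpendicular to layering, so the layers act in series and the equivalent K is the thickness-weighted harmonic mean.
Total thickness L = 6.66 + 11.2 + 1.37 + 7.38 = 26.61 m.
Σ(b_i/K_i) = 6.66/4.58 + 11.2/5.31 + 1.37/71.9 + 7.38/5.31e-05 = 1.390e+05 d.
K_eq = L / Σ(b_i/K_i) = 26.61 / 1.390e+05 = 0.0001915 m/day.
Q = K_eq · A · (Δh/L) = 0.0001915 × 2180 × (11.9/26.61) = 0.1867 m³/day.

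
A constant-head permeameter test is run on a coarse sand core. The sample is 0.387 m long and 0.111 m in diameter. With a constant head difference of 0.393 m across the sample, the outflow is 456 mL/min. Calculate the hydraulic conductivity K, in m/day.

Cross-sectional area A = π·(d/2)² = π × (0.111/2)² = 0.009677 m².
Convert discharge: 456 mL/min = 7.600e-06 m³/s.
Darcy's law rearranged: K = Q·L / (A·Δh) = 7.600e-06 × 0.387 / (0.009677 × 0.393) = 0.0007734 m/s = 66.82 m/day.

66.8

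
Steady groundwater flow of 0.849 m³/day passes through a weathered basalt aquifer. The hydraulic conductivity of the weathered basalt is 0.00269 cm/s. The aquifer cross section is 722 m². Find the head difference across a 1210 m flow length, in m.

0.612

Convert K: 0.00269 cm/s × 864 = 2.324 m/day.
From Q = K·A·i, i = Q / (K·A) = 0.849 / (2.324 × 722.0) = 0.0005059.
Head loss Δh = i · L = 0.0005059 × 1210 = 0.6122 m.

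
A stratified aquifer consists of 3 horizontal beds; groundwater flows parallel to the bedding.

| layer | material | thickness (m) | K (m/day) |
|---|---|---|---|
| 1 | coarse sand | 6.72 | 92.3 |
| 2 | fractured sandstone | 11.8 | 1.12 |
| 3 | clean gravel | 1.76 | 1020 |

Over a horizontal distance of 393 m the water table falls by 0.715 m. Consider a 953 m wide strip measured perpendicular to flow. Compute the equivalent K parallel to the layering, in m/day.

120

Flow is parallel to layering, so each bed carries its own Darcy discharge and the transmissivities add.
Σ(K_i·b_i) = 92.3×6.72 + 1.12×11.8 + 1020×1.76 = 2429 m²/day.
Total thickness b = 20.28 m, so K_eq = Σ(K_i·b_i)/b = 119.8 m/day.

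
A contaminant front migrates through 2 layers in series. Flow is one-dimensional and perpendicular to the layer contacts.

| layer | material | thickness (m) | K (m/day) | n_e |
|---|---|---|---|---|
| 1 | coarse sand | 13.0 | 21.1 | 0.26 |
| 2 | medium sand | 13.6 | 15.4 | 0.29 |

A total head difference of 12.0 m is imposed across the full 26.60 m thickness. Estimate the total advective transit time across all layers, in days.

With flow normal to the layers, continuity requires the same specific discharge q through every layer.
Σ(b_i/K_i) = 13.0/21.1 + 13.6/15.4 = 1.499 d.
q = Δh / Σ(b_i/K_i) = 12.0 / 1.499 = 8.004 m/day.
In each layer the seepage velocity is v_i = q/n_i, so the layer transit time is t_i = b_i·n_i / q:
  layer 1 (coarse sand): t_1 = 13.0 × 0.26 / 8.004 = 0.4223 d
  layer 2 (medium sand): t_2 = 13.6 × 0.29 / 8.004 = 0.4927 d
Total t = Σ t_i = 0.9150 days.

0.915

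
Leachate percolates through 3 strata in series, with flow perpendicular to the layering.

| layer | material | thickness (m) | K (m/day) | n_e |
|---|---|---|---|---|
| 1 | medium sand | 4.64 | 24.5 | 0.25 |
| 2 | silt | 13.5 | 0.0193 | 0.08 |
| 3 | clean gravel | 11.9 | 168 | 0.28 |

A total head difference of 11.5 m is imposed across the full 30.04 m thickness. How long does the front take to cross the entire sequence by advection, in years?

With flow normal to the layers, continuity requires the same specific discharge q through every layer.
Σ(b_i/K_i) = 4.64/24.5 + 13.5/0.0193 + 11.9/168 = 699.7 d.
q = Δh / Σ(b_i/K_i) = 11.5 / 699.7 = 0.01643 m/day.
In each layer the seepage velocity is v_i = q/n_i, so the layer transit time is t_i = b_i·n_i / q:
  layer 1 (medium sand): t_1 = 4.64 × 0.25 / 0.01643 = 70.58 d
  layer 2 (silt): t_2 = 13.5 × 0.08 / 0.01643 = 65.71 d
  layer 3 (clean gravel): t_3 = 11.9 × 0.28 / 0.01643 = 202.7 d
Total t = Σ t_i = 339.0 days = 0.9282 years.

0.928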